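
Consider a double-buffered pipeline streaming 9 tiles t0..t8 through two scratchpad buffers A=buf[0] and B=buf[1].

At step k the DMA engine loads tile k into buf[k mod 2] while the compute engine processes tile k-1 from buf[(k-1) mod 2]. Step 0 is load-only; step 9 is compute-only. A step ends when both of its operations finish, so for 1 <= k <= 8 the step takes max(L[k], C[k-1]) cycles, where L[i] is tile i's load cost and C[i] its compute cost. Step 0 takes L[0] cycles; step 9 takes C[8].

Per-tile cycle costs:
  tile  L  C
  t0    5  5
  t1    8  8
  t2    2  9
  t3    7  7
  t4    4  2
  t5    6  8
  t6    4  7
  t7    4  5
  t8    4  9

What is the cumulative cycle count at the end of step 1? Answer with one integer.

k=0 load=t0/5c comp=- wait=5 total=5
k=1 load=t1/8c comp=t0/5c wait=8 total=13
k=2 load=t2/2c comp=t1/8c wait=8 total=21
k=3 load=t3/7c comp=t2/9c wait=9 total=30
k=4 load=t4/4c comp=t3/7c wait=7 total=37
k=5 load=t5/6c comp=t4/2c wait=6 total=43
k=6 load=t6/4c comp=t5/8c wait=8 total=51
k=7 load=t7/4c comp=t6/7c wait=7 total=58
k=8 load=t8/4c comp=t7/5c wait=5 total=63
k=9 load=- comp=t8/9c wait=9 total=72

end_cycle[1] = 13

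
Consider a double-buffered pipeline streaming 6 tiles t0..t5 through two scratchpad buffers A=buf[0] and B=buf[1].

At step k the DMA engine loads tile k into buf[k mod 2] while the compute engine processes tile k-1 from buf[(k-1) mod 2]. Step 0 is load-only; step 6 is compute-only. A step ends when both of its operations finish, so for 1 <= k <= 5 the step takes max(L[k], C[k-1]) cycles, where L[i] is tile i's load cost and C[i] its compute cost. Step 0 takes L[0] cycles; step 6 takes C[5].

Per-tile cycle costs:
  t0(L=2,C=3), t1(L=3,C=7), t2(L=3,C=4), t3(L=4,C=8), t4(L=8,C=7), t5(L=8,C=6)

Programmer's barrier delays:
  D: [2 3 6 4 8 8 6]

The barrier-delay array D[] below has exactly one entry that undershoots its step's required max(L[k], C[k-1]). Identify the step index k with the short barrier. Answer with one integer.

hazard at step 2

[0] required=L[0]=2=2 vs D=2 ok
[1] required=max(L[1]=3,C[0]=3)=3 vs D=3 ok
[2] required=max(L[2]=3,C[1]=7)=7 vs D=6 SHORT
[3] required=max(L[3]=4,C[2]=4)=4 vs D=4 ok
[4] required=max(L[4]=8,C[3]=8)=8 vs D=8 ok
[5] required=max(L[5]=8,C[4]=7)=8 vs D=8 ok
[6] required=C[5]=6=6 vs D=6 ok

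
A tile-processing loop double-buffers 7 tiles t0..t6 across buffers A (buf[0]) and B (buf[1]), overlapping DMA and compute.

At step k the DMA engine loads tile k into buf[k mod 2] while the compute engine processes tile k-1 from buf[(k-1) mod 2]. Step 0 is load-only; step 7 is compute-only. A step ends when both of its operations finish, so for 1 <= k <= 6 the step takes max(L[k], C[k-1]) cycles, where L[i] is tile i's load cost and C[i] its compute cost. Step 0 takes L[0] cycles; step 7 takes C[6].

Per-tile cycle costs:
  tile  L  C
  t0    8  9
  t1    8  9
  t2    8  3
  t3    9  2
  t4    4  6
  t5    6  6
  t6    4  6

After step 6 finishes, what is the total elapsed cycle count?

k=0 load=t0/8c comp=- wait=8 total=8
k=1 load=t1/8c comp=t0/9c wait=9 total=17
k=2 load=t2/8c comp=t1/9c wait=9 total=26
k=3 load=t3/9c comp=t2/3c wait=9 total=35
k=4 load=t4/4c comp=t3/2c wait=4 total=39
k=5 load=t5/6c comp=t4/6c wait=6 total=45
k=6 load=t6/4c comp=t5/6c wait=6 total=51
k=7 load=- comp=t6/6c wait=6 total=57

end_cycle[6] = 51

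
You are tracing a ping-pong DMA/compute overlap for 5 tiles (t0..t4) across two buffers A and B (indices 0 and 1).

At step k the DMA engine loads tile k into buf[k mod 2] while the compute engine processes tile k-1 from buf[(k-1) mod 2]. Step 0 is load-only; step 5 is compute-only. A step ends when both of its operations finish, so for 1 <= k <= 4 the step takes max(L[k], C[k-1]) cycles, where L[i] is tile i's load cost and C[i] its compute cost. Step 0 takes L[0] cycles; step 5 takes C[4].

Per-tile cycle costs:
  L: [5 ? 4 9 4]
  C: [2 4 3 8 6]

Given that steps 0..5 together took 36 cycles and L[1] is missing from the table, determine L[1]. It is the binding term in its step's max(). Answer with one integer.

step 0 → dur = L[0]=5 = 5
step 1 → dur = max(L[1]=?, C[0]=2) = L[1]  (unknown; binding)
step 2 → dur = max(L[2]=4, C[1]=4) = 4
step 3 → dur = max(L[3]=9, C[2]=3) = 9
step 4 → dur = max(L[4]=4, C[3]=8) = 8
step 5 → dur = C[4]=6 = 6
sum of known step durations = 32
dur[1] = total - known = 36 - 32 = 4
L[1] is the binding max in step 1, so L[1] = dur[1] = 4

L[1] = 4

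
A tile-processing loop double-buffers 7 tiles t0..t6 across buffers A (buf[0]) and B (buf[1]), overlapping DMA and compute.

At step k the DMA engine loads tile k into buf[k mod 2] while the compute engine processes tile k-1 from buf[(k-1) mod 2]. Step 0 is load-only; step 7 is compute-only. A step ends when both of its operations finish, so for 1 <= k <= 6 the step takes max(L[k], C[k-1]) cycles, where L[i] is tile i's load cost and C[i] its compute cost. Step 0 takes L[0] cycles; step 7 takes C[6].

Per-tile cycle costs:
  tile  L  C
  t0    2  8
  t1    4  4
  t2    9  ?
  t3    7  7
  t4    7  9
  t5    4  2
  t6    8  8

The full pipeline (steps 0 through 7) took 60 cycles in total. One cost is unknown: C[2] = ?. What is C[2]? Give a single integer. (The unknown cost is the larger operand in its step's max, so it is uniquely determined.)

C[2] = 9

step 0 | dur = L[0]=2 = 2
step 1 | dur = max(L[1]=4, C[0]=8) = 8
step 2 | dur = max(L[2]=9, C[1]=4) = 9
step 3 | dur = max(L[3]=7, C[2]=?) = C[2]  (unknown; binding)
step 4 | dur = max(L[4]=7, C[3]=7) = 7
step 5 | dur = max(L[5]=4, C[4]=9) = 9
step 6 | dur = max(L[6]=8, C[5]=2) = 8
step 7 | dur = C[6]=8 = 8
sum of known step durations = 51
dur[3] = total - known = 60 - 51 = 9
C[2] is the binding max in step 3, so C[2] = dur[3] = 9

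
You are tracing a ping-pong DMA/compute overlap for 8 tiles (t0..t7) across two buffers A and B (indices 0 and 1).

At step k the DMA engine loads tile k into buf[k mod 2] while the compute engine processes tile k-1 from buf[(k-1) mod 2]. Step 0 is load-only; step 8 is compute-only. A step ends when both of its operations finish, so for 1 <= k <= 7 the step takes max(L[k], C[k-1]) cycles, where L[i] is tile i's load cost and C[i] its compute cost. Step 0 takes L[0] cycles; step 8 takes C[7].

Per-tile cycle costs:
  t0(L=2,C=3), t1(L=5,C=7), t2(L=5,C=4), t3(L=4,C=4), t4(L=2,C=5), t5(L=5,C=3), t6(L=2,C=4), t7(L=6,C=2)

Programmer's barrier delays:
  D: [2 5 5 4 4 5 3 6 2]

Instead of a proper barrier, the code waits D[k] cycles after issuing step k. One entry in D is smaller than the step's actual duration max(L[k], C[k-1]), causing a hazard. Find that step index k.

[0] required=L[0]=2=2 vs D=2 ok
[1] required=max(L[1]=5,C[0]=3)=5 vs D=5 ok
[2] required=max(L[2]=5,C[1]=7)=7 vs D=5 SHORT
[3] required=max(L[3]=4,C[2]=4)=4 vs D=4 ok
[4] required=max(L[4]=2,C[3]=4)=4 vs D=4 ok
[5] required=max(L[5]=5,C[4]=5)=5 vs D=5 ok
[6] required=max(L[6]=2,C[5]=3)=3 vs D=3 ok
[7] required=max(L[7]=6,C[6]=4)=6 vs D=6 ok
[8] required=C[7]=2=2 vs D=2 ok

hazard at step 2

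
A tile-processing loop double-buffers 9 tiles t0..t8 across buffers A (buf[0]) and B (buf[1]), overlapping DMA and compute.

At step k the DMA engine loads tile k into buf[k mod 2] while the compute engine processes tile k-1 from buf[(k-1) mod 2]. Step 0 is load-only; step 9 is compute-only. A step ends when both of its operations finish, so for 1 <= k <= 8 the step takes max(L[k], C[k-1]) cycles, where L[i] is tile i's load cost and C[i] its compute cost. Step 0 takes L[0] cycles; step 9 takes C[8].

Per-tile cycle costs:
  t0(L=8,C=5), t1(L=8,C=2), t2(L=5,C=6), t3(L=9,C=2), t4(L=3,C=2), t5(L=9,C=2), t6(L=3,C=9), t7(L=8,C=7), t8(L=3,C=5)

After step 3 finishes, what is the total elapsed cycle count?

k=0 load=t0/8c comp=- wait=8 total=8
k=1 load=t1/8c comp=t0/5c wait=8 total=16
k=2 load=t2/5c comp=t1/2c wait=5 total=21
k=3 load=t3/9c comp=t2/6c wait=9 total=30
k=4 load=t4/3c comp=t3/2c wait=3 total=33
k=5 load=t5/9c comp=t4/2c wait=9 total=42
k=6 load=t6/3c comp=t5/2c wait=3 total=45
k=7 load=t7/8c comp=t6/9c wait=9 total=54
k=8 load=t8/3c comp=t7/7c wait=7 total=61
k=9 load=- comp=t8/5c wait=5 total=66

end_cycle[3] = 30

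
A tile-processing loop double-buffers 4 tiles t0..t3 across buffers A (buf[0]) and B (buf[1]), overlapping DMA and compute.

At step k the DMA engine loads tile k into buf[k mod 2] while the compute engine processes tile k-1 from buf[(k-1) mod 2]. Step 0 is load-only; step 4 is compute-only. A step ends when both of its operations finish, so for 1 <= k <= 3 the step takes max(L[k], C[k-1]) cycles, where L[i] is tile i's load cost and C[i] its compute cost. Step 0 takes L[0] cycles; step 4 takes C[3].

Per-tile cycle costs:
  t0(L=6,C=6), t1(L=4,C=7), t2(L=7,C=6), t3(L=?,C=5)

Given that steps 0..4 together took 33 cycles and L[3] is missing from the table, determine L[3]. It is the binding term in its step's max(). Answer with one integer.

step 0 = dur = L[0]=6 = 6
step 1 = dur = max(L[1]=4, C[0]=6) = 6
step 2 = dur = max(L[2]=7, C[1]=7) = 7
step 3 = dur = max(L[3]=?, C[2]=6) = L[3]  (unknown; binding)
step 4 = dur = C[3]=5 = 5
sum of known step durations = 24
dur[3] = total - known = 33 - 24 = 9
L[3] is the binding max in step 3, so L[3] = dur[3] = 9

L[3] = 9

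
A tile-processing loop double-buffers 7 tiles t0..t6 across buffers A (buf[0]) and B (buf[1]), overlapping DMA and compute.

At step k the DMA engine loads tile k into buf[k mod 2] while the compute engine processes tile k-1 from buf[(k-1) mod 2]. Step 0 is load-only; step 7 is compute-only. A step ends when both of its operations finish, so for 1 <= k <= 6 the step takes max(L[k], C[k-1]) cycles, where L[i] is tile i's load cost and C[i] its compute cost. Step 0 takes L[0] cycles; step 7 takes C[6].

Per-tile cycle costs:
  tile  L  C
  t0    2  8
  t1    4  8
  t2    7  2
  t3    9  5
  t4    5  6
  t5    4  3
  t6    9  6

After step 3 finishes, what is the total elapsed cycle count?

k=0 load=t0/2c comp=- wait=2 total=2
k=1 load=t1/4c comp=t0/8c wait=8 total=10
k=2 load=t2/7c comp=t1/8c wait=8 total=18
k=3 load=t3/9c comp=t2/2c wait=9 total=27
k=4 load=t4/5c comp=t3/5c wait=5 total=32
k=5 load=t5/4c comp=t4/6c wait=6 total=38
k=6 load=t6/9c comp=t5/3c wait=9 total=47
k=7 load=- comp=t6/6c wait=6 total=53

end_cycle[3] = 27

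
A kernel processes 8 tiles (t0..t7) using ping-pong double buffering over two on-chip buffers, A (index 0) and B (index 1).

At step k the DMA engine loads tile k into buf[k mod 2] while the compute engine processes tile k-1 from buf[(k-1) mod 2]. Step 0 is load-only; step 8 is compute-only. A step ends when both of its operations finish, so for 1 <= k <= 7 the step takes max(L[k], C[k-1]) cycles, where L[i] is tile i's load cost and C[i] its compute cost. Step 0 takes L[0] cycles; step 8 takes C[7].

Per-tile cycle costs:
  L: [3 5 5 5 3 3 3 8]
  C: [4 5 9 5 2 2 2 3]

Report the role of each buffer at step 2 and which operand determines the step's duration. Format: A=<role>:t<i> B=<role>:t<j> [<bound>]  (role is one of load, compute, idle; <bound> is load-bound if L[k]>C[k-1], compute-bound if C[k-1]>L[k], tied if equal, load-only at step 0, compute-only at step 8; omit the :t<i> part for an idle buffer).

step 2: A=load:t2 B=compute:t1 [tied]

k=0 load=t0/3c comp=- wait=3 total=3
k=1 load=t1/5c comp=t0/4c wait=5 total=8
k=2 load=t2/5c comp=t1/5c wait=5 total=13
k=3 load=t3/5c comp=t2/9c wait=9 total=22
k=4 load=t4/3c comp=t3/5c wait=5 total=27
k=5 load=t5/3c comp=t4/2c wait=3 total=30
k=6 load=t6/3c comp=t5/2c wait=3 total=33
k=7 load=t7/8c comp=t6/2c wait=8 total=41
k=8 load=- comp=t7/3c wait=3 total=44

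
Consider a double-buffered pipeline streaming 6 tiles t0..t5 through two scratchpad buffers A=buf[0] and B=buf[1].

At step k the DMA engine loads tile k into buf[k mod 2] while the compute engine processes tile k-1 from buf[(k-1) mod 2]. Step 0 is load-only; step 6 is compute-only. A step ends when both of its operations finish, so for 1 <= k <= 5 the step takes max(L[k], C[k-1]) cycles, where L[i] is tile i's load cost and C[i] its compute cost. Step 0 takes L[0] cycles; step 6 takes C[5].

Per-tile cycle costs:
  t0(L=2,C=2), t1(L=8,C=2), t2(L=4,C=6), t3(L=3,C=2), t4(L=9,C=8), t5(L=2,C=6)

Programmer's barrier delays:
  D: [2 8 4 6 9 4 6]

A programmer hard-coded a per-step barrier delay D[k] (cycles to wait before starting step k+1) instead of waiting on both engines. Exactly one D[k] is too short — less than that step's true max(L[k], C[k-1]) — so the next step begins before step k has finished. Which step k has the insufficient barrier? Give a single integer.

k=0 barrier L[0]=2→2c, D[0]=2 ok
k=1 barrier max(L[1]=8,C[0]=2)→8c, D[1]=8 ok
k=2 barrier max(L[2]=4,C[1]=2)→4c, D[2]=4 ok
k=3 barrier max(L[3]=3,C[2]=6)→6c, D[3]=6 ok
k=4 barrier max(L[4]=9,C[3]=2)→9c, D[4]=9 ok
k=5 barrier max(L[5]=2,C[4]=8)→8c, D[5]=4 SHORT
k=6 barrier C[5]=6→6c, D[6]=6 ok

hazard at step 5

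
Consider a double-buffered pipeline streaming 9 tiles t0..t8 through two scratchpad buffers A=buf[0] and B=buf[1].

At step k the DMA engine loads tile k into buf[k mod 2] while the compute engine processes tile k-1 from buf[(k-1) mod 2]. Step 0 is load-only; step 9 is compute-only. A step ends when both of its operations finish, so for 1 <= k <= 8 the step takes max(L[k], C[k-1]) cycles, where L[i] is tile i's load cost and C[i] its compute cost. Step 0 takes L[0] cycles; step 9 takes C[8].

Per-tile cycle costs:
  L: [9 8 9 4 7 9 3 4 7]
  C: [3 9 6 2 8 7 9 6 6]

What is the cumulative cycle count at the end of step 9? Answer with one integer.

[0] DMA t0→A (9c) ∥ CU idle ⇒ 9c, clock 9
[1] DMA t1→B (8c) ∥ CU A:t0 (3c) ⇒ 8c, clock 17
[2] DMA t2→A (9c) ∥ CU B:t1 (9c) ⇒ 9c, clock 26
[3] DMA t3→B (4c) ∥ CU A:t2 (6c) ⇒ 6c, clock 32
[4] DMA t4→A (7c) ∥ CU B:t3 (2c) ⇒ 7c, clock 39
[5] DMA t5→B (9c) ∥ CU A:t4 (8c) ⇒ 9c, clock 48
[6] DMA t6→A (3c) ∥ CU B:t5 (7c) ⇒ 7c, clock 55
[7] DMA t7→B (4c) ∥ CU A:t6 (9c) ⇒ 9c, clock 64
[8] DMA t8→A (7c) ∥ CU B:t7 (6c) ⇒ 7c, clock 71
[9] DMA idle ∥ CU A:t8 (6c) ⇒ 6c, clock 77

end_cycle[9] = 77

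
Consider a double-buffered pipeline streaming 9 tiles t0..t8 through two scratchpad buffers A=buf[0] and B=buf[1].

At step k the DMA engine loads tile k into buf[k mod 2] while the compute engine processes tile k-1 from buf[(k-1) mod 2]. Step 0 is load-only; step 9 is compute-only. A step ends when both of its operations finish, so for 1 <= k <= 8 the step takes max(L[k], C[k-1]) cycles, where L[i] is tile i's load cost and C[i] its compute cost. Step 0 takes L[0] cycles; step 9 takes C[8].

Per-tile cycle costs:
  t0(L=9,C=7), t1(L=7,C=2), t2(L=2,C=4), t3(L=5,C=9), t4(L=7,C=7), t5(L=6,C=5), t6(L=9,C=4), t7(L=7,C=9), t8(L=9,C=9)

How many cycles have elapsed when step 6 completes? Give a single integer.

step 0: L[0]=9 → dur=9, Σ=9 | A=load:t0 B=idle [load-only]
step 1: L[1]=7 C[0]=7 → dur=7, Σ=16 | A=compute:t0 B=load:t1 [tied]
step 2: L[2]=2 C[1]=2 → dur=2, Σ=18 | A=load:t2 B=compute:t1 [tied]
step 3: L[3]=5 C[2]=4 → dur=5, Σ=23 | A=compute:t2 B=load:t3 [load-bound]
step 4: L[4]=7 C[3]=9 → dur=9, Σ=32 | A=load:t4 B=compute:t3 [compute-bound]
step 5: L[5]=6 C[4]=7 → dur=7, Σ=39 | A=compute:t4 B=load:t5 [compute-bound]
step 6: L[6]=9 C[5]=5 → dur=9, Σ=48 | A=load:t6 B=compute:t5 [load-bound]
step 7: L[7]=7 C[6]=4 → dur=7, Σ=55 | A=compute:t6 B=load:t7 [load-bound]
step 8: L[8]=9 C[7]=9 → dur=9, Σ=64 | A=load:t8 B=compute:t7 [tied]
step 9: C[8]=9 → dur=9, Σ=73 | A=compute:t8 B=idle [compute-only]

end_cycle[6] = 48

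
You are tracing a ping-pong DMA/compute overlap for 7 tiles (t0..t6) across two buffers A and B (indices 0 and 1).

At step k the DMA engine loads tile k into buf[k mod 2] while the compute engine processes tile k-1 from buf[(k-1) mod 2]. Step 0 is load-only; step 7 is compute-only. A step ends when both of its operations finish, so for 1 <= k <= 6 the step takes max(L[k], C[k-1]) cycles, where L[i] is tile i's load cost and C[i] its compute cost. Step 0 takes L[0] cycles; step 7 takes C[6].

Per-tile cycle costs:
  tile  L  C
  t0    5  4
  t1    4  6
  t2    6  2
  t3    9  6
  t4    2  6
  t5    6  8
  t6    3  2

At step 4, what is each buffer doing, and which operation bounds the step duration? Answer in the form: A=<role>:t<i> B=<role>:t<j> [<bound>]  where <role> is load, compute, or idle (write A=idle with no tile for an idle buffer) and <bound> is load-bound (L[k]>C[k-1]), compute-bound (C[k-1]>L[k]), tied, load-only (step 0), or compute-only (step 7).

k=0 load=t0/5c comp=- wait=5 total=5
k=1 load=t1/4c comp=t0/4c wait=4 total=9
k=2 load=t2/6c comp=t1/6c wait=6 total=15
k=3 load=t3/9c comp=t2/2c wait=9 total=24
k=4 load=t4/2c comp=t3/6c wait=6 total=30
k=5 load=t5/6c comp=t4/6c wait=6 total=36
k=6 load=t6/3c comp=t5/8c wait=8 total=44
k=7 load=- comp=t6/2c wait=2 total=46

step 4: A=load:t4 B=compute:t3 [compute-bound]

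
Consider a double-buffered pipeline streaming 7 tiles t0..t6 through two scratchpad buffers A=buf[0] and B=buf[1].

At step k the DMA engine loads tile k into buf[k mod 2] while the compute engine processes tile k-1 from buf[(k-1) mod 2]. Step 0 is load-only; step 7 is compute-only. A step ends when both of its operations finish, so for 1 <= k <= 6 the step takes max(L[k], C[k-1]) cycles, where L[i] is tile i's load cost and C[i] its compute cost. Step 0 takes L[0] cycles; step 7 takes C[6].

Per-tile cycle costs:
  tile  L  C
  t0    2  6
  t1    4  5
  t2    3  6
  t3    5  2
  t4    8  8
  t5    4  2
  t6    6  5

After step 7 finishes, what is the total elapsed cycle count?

end_cycle[7] = 46

step 0: L[0]=2 → dur=2, Σ=2 | A=load:t0 B=idle [load-only]
step 1: L[1]=4 C[0]=6 → dur=6, Σ=8 | A=compute:t0 B=load:t1 [compute-bound]
step 2: L[2]=3 C[1]=5 → dur=5, Σ=13 | A=load:t2 B=compute:t1 [compute-bound]
step 3: L[3]=5 C[2]=6 → dur=6, Σ=19 | A=compute:t2 B=load:t3 [compute-bound]
step 4: L[4]=8 C[3]=2 → dur=8, Σ=27 | A=load:t4 B=compute:t3 [load-bound]
step 5: L[5]=4 C[4]=8 → dur=8, Σ=35 | A=compute:t4 B=load:t5 [compute-bound]
step 6: L[6]=6 C[5]=2 → dur=6, Σ=41 | A=load:t6 B=compute:t5 [load-bound]
step 7: C[6]=5 → dur=5, Σ=46 | A=compute:t6 B=idle [compute-only]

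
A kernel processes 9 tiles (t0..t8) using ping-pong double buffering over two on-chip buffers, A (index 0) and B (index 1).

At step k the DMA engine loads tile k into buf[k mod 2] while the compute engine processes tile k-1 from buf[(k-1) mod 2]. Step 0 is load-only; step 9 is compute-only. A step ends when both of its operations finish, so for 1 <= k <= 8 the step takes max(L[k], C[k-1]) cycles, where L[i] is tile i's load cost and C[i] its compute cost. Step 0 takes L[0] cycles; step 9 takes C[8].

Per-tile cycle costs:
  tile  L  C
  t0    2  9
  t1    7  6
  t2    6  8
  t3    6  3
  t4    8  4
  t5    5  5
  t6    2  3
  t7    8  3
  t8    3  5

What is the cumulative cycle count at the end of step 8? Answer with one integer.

  0. 2=2c; end=2; A:t0 B:-
  1. max(7,9)=9c; end=11; A:t0 B:t1
  2. max(6,6)=6c; end=17; A:t2 B:t1
  3. max(6,8)=8c; end=25; A:t2 B:t3
  4. max(8,3)=8c; end=33; A:t4 B:t3
  5. max(5,4)=5c; end=38; A:t4 B:t5
  6. max(2,5)=5c; end=43; A:t6 B:t5
  7. max(8,3)=8c; end=51; A:t6 B:t7
  8. max(3,3)=3c; end=54; A:t8 B:t7
  9. 5=5c; end=59; A:t8 B:t7

end_cycle[8] = 54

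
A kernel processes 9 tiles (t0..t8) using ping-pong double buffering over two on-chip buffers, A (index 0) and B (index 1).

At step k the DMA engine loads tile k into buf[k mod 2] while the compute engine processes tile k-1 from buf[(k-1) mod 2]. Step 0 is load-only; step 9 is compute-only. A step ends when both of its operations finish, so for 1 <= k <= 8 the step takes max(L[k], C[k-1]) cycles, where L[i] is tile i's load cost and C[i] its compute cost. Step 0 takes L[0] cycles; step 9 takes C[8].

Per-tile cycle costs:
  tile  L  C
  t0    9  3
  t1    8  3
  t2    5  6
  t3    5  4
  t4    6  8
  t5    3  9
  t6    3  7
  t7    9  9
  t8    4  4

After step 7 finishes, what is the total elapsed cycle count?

end_cycle[7] = 60

[0] DMA t0→A (9c) ∥ CU idle ⇒ 9c, clock 9
[1] DMA t1→B (8c) ∥ CU A:t0 (3c) ⇒ 8c, clock 17
[2] DMA t2→A (5c) ∥ CU B:t1 (3c) ⇒ 5c, clock 22
[3] DMA t3→B (5c) ∥ CU A:t2 (6c) ⇒ 6c, clock 28
[4] DMA t4→A (6c) ∥ CU B:t3 (4c) ⇒ 6c, clock 34
[5] DMA t5→B (3c) ∥ CU A:t4 (8c) ⇒ 8c, clock 42
[6] DMA t6→A (3c) ∥ CU B:t5 (9c) ⇒ 9c, clock 51
[7] DMA t7→B (9c) ∥ CU A:t6 (7c) ⇒ 9c, clock 60
[8] DMA t8→A (4c) ∥ CU B:t7 (9c) ⇒ 9c, clock 69
[9] DMA idle ∥ CU A:t8 (4c) ⇒ 4c, clock 73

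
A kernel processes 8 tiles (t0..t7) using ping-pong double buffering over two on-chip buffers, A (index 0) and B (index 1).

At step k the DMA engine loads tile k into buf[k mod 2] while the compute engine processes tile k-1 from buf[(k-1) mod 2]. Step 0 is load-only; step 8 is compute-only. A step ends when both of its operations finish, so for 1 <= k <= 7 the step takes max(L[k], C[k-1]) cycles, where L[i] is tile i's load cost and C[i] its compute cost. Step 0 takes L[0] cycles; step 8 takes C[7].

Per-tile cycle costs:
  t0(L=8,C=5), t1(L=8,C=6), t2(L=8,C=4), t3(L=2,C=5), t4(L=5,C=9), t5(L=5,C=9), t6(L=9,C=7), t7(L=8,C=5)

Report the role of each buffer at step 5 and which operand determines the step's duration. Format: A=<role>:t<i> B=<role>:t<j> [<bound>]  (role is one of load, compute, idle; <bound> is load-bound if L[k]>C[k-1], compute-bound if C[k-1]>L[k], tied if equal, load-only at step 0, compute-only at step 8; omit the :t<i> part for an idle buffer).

step 5: A=compute:t4 B=load:t5 [compute-bound]

k=0 load=t0/8c comp=- wait=8 total=8
k=1 load=t1/8c comp=t0/5c wait=8 total=16
k=2 load=t2/8c comp=t1/6c wait=8 total=24
k=3 load=t3/2c comp=t2/4c wait=4 total=28
k=4 load=t4/5c comp=t3/5c wait=5 total=33
k=5 load=t5/5c comp=t4/9c wait=9 total=42
k=6 load=t6/9c comp=t5/9c wait=9 total=51
k=7 load=t7/8c comp=t6/7c wait=8 total=59
k=8 load=- comp=t7/5c wait=5 total=64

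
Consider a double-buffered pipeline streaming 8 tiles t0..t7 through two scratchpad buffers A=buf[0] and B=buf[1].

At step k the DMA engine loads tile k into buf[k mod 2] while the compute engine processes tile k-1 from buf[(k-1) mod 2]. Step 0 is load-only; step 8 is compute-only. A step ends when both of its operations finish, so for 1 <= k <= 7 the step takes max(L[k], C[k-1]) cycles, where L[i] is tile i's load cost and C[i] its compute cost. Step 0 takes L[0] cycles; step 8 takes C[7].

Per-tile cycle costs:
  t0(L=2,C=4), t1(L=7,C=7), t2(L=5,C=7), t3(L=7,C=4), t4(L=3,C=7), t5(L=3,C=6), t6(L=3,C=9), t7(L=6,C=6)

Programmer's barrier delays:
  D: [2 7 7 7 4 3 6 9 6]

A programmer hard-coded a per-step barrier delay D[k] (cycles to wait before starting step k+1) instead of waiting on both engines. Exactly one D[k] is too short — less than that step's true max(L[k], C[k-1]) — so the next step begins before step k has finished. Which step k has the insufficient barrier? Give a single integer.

[0] required=L[0]=2=2 vs D=2 ok
[1] required=max(L[1]=7,C[0]=4)=7 vs D=7 ok
[2] required=max(L[2]=5,C[1]=7)=7 vs D=7 ok
[3] required=max(L[3]=7,C[2]=7)=7 vs D=7 ok
[4] required=max(L[4]=3,C[3]=4)=4 vs D=4 ok
[5] required=max(L[5]=3,C[4]=7)=7 vs D=3 SHORT
[6] required=max(L[6]=3,C[5]=6)=6 vs D=6 ok
[7] required=max(L[7]=6,C[6]=9)=9 vs D=9 ok
[8] required=C[7]=6=6 vs D=6 ok

hazard at step 5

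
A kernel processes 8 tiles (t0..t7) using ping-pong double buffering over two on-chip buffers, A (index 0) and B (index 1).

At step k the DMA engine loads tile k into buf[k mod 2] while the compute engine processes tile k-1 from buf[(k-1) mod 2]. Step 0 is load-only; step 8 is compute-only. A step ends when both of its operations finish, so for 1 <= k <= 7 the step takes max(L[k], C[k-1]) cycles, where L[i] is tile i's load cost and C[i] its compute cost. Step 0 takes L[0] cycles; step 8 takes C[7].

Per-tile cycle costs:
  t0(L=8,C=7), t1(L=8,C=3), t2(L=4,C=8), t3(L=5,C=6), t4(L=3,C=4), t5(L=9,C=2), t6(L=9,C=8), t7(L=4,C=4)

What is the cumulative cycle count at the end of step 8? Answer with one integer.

end_cycle[8] = 64

step 0: L[0]=8 → dur=8, Σ=8 | A=load:t0 B=idle [load-only]
step 1: L[1]=8 C[0]=7 → dur=8, Σ=16 | A=compute:t0 B=load:t1 [load-bound]
step 2: L[2]=4 C[1]=3 → dur=4, Σ=20 | A=load:t2 B=compute:t1 [load-bound]
step 3: L[3]=5 C[2]=8 → dur=8, Σ=28 | A=compute:t2 B=load:t3 [compute-bound]
step 4: L[4]=3 C[3]=6 → dur=6, Σ=34 | A=load:t4 B=compute:t3 [compute-bound]
step 5: L[5]=9 C[4]=4 → dur=9, Σ=43 | A=compute:t4 B=load:t5 [load-bound]
step 6: L[6]=9 C[5]=2 → dur=9, Σ=52 | A=load:t6 B=compute:t5 [load-bound]
step 7: L[7]=4 C[6]=8 → dur=8, Σ=60 | A=compute:t6 B=load:t7 [compute-bound]
step 8: C[7]=4 → dur=4, Σ=64 | A=idle B=compute:t7 [compute-only]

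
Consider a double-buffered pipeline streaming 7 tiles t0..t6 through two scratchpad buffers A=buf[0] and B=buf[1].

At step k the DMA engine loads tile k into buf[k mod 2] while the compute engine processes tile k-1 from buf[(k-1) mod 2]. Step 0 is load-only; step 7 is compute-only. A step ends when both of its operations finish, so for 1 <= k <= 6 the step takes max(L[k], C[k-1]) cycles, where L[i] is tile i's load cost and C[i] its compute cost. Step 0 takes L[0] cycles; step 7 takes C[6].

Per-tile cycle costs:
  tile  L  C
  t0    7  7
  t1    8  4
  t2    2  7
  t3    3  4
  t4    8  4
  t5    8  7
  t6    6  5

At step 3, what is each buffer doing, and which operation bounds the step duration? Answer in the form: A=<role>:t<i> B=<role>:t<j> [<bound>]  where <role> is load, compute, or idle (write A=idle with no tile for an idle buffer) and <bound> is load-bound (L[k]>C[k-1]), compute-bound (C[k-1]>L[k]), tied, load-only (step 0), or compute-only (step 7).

k=0 load=t0/7c comp=- wait=7 total=7
k=1 load=t1/8c comp=t0/7c wait=8 total=15
k=2 load=t2/2c comp=t1/4c wait=4 total=19
k=3 load=t3/3c comp=t2/7c wait=7 total=26
k=4 load=t4/8c comp=t3/4c wait=8 total=34
k=5 load=t5/8c comp=t4/4c wait=8 total=42
k=6 load=t6/6c comp=t5/7c wait=7 total=49
k=7 load=- comp=t6/5c wait=5 total=54

step 3: A=compute:t2 B=load:t3 [compute-bound]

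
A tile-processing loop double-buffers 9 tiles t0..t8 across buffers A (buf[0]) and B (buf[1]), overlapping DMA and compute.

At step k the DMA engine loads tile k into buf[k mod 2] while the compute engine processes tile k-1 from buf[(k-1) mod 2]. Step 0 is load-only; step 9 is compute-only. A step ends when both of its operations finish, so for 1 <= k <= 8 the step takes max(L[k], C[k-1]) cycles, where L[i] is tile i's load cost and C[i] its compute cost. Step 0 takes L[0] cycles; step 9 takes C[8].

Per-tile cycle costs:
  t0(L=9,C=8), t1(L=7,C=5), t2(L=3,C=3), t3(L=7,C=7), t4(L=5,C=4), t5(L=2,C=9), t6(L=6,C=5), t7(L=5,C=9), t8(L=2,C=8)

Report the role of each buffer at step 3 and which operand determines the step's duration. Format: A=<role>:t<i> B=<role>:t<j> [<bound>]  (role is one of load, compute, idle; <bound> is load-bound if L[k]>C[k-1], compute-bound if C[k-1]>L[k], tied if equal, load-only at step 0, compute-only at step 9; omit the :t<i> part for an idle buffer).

  0. 9=9c; end=9; A:t0 B:-
  1. max(7,8)=8c; end=17; A:t0 B:t1
  2. max(3,5)=5c; end=22; A:t2 B:t1
  3. max(7,3)=7c; end=29; A:t2 B:t3
  4. max(5,7)=7c; end=36; A:t4 B:t3
  5. max(2,4)=4c; end=40; A:t4 B:t5
  6. max(6,9)=9c; end=49; A:t6 B:t5
  7. max(5,5)=5c; end=54; A:t6 B:t7
  8. max(2,9)=9c; end=63; A:t8 B:t7
  9. 8=8c; end=71; A:t8 B:t7

step 3: A=compute:t2 B=load:t3 [load-bound]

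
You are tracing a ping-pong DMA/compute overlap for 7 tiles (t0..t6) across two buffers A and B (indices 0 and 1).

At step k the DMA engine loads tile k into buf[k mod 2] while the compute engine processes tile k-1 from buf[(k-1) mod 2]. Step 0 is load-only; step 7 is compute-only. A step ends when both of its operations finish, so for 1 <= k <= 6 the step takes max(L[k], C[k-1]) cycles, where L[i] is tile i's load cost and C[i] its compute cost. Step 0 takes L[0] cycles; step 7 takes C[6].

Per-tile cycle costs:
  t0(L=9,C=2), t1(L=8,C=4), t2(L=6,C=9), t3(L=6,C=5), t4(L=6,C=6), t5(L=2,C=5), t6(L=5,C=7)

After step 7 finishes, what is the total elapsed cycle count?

end_cycle[7] = 56

[0] DMA t0→A (9c) ∥ CU idle ⇒ 9c, clock 9
[1] DMA t1→B (8c) ∥ CU A:t0 (2c) ⇒ 8c, clock 17
[2] DMA t2→A (6c) ∥ CU B:t1 (4c) ⇒ 6c, clock 23
[3] DMA t3→B (6c) ∥ CU A:t2 (9c) ⇒ 9c, clock 32
[4] DMA t4→A (6c) ∥ CU B:t3 (5c) ⇒ 6c, clock 38
[5] DMA t5→B (2c) ∥ CU A:t4 (6c) ⇒ 6c, clock 44
[6] DMA t6→A (5c) ∥ CU B:t5 (5c) ⇒ 5c, clock 49
[7] DMA idle ∥ CU A:t6 (7c) ⇒ 7c, clock 56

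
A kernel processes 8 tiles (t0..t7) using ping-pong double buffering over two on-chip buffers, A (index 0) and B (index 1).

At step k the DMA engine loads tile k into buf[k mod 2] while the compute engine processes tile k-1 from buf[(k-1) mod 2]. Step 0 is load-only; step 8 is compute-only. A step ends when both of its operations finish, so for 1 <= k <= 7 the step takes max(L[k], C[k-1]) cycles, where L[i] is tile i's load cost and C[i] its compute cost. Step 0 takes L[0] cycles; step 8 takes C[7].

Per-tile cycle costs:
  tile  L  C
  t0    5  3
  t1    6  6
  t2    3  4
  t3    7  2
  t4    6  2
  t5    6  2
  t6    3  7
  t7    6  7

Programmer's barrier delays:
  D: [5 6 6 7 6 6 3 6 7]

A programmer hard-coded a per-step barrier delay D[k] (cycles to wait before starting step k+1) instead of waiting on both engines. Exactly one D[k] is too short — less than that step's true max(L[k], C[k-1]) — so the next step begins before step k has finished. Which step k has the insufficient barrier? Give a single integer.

k=0 barrier L[0]=5→5c, D[0]=5 ok
k=1 barrier max(L[1]=6,C[0]=3)→6c, D[1]=6 ok
k=2 barrier max(L[2]=3,C[1]=6)→6c, D[2]=6 ok
k=3 barrier max(L[3]=7,C[2]=4)→7c, D[3]=7 ok
k=4 barrier max(L[4]=6,C[3]=2)→6c, D[4]=6 ok
k=5 barrier max(L[5]=6,C[4]=2)→6c, D[5]=6 ok
k=6 barrier max(L[6]=3,C[5]=2)→3c, D[6]=3 ok
k=7 barrier max(L[7]=6,C[6]=7)→7c, D[7]=6 SHORT
k=8 barrier C[7]=7→7c, D[8]=7 ok

hazard at step 7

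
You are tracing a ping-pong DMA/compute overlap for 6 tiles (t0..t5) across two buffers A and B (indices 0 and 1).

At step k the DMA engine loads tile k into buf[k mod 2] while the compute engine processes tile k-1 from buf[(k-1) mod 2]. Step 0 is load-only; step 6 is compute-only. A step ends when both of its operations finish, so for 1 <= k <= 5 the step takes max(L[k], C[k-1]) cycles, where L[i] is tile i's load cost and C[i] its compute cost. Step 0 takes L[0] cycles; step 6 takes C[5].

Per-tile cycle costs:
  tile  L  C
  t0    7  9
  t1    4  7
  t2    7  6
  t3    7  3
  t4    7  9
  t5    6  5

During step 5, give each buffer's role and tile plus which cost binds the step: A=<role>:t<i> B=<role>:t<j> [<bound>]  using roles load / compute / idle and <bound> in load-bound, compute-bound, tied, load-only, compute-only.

  0. 7=7c; end=7; A:t0 B:-
  1. max(4,9)=9c; end=16; A:t0 B:t1
  2. max(7,7)=7c; end=23; A:t2 B:t1
  3. max(7,6)=7c; end=30; A:t2 B:t3
  4. max(7,3)=7c; end=37; A:t4 B:t3
  5. max(6,9)=9c; end=46; A:t4 B:t5
  6. 5=5c; end=51; A:t4 B:t5

step 5: A=compute:t4 B=load:t5 [compute-bound]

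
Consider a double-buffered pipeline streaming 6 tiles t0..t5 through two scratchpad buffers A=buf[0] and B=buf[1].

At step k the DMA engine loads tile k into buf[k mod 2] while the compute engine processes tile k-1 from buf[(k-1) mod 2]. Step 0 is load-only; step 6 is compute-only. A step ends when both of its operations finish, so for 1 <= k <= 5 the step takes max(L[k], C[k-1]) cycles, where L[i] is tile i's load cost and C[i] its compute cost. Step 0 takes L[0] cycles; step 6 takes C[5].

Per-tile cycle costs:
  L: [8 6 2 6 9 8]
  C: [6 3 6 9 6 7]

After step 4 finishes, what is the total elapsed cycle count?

step 0: L[0]=8 → dur=8, Σ=8 | A=load:t0 B=idle [load-only]
step 1: L[1]=6 C[0]=6 → dur=6, Σ=14 | A=compute:t0 B=load:t1 [tied]
step 2: L[2]=2 C[1]=3 → dur=3, Σ=17 | A=load:t2 B=compute:t1 [compute-bound]
step 3: L[3]=6 C[2]=6 → dur=6, Σ=23 | A=compute:t2 B=load:t3 [tied]
step 4: L[4]=9 C[3]=9 → dur=9, Σ=32 | A=load:t4 B=compute:t3 [tied]
step 5: L[5]=8 C[4]=6 → dur=8, Σ=40 | A=compute:t4 B=load:t5 [load-bound]
step 6: C[5]=7 → dur=7, Σ=47 | A=idle B=compute:t5 [compute-only]

end_cycle[4] = 32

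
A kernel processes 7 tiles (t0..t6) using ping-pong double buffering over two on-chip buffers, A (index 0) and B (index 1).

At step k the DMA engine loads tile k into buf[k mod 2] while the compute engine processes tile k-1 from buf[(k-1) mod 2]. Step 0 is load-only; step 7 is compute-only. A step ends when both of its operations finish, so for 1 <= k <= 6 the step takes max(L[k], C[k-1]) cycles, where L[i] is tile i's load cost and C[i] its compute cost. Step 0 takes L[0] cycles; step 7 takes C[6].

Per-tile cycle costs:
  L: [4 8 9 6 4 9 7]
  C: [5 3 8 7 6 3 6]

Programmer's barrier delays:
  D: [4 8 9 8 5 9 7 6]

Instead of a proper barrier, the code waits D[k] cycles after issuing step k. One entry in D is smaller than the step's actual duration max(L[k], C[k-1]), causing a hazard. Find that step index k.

hazard at step 4

step 0: need L[0]=4 = 4; D[0]=4 ok
step 1: need max(L[1]=8,C[0]=5) = 8; D[1]=8 ok
step 2: need max(L[2]=9,C[1]=3) = 9; D[2]=9 ok
step 3: need max(L[3]=6,C[2]=8) = 8; D[3]=8 ok
step 4: need max(L[4]=4,C[3]=7) = 7; D[4]=5 SHORT
step 5: need max(L[5]=9,C[4]=6) = 9; D[5]=9 ok
step 6: need max(L[6]=7,C[5]=3) = 7; D[6]=7 ok
step 7: need C[6]=6 = 6; D[7]=6 ok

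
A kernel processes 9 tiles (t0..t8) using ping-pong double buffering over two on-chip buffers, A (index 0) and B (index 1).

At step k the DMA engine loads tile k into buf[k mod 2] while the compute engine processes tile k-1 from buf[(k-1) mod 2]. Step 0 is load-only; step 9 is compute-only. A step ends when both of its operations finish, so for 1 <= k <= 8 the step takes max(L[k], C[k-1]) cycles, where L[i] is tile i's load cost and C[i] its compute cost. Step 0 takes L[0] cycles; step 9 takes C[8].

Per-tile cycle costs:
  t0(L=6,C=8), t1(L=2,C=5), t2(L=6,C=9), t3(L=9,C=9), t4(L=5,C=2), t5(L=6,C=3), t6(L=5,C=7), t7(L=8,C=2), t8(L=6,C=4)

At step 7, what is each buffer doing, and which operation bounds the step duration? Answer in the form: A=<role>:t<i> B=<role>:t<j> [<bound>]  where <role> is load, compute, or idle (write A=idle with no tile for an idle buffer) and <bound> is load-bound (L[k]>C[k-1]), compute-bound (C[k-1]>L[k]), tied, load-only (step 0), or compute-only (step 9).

  0. 6=6c; end=6; A:t0 B:-
  1. max(2,8)=8c; end=14; A:t0 B:t1
  2. max(6,5)=6c; end=20; A:t2 B:t1
  3. max(9,9)=9c; end=29; A:t2 B:t3
  4. max(5,9)=9c; end=38; A:t4 B:t3
  5. max(6,2)=6c; end=44; A:t4 B:t5
  6. max(5,3)=5c; end=49; A:t6 B:t5
  7. max(8,7)=8c; end=57; A:t6 B:t7
  8. max(6,2)=6c; end=63; A:t8 B:t7
  9. 4=4c; end=67; A:t8 B:t7

step 7: A=compute:t6 B=load:t7 [load-bound]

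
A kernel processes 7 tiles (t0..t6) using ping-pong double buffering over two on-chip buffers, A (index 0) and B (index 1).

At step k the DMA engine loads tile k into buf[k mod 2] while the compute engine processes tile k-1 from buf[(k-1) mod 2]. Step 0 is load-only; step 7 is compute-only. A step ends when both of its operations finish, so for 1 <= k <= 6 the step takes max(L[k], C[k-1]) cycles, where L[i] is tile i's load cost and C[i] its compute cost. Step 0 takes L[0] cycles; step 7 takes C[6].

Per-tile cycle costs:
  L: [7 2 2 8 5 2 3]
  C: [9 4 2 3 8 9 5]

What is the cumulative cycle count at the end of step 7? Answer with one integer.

[0] DMA t0→A (7c) ∥ CU idle ⇒ 7c, clock 7
[1] DMA t1→B (2c) ∥ CU A:t0 (9c) ⇒ 9c, clock 16
[2] DMA t2→A (2c) ∥ CU B:t1 (4c) ⇒ 4c, clock 20
[3] DMA t3→B (8c) ∥ CU A:t2 (2c) ⇒ 8c, clock 28
[4] DMA t4→A (5c) ∥ CU B:t3 (3c) ⇒ 5c, clock 33
[5] DMA t5→B (2c) ∥ CU A:t4 (8c) ⇒ 8c, clock 41
[6] DMA t6→A (3c) ∥ CU B:t5 (9c) ⇒ 9c, clock 50
[7] DMA idle ∥ CU A:t6 (5c) ⇒ 5c, clock 55

end_cycle[7] = 55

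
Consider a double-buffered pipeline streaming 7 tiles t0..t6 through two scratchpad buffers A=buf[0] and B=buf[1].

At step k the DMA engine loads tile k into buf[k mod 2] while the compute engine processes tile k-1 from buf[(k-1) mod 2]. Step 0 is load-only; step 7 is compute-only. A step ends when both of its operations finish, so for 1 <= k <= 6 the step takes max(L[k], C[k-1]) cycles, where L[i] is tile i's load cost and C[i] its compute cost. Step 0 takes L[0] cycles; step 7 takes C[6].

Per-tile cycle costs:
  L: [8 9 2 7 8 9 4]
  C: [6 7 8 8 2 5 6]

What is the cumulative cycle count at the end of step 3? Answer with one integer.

k=0 load=t0/8c comp=- wait=8 total=8
k=1 load=t1/9c comp=t0/6c wait=9 total=17
k=2 load=t2/2c comp=t1/7c wait=7 total=24
k=3 load=t3/7c comp=t2/8c wait=8 total=32
k=4 load=t4/8c comp=t3/8c wait=8 total=40
k=5 load=t5/9c comp=t4/2c wait=9 total=49
k=6 load=t6/4c comp=t5/5c wait=5 total=54
k=7 load=- comp=t6/6c wait=6 total=60

end_cycle[3] = 32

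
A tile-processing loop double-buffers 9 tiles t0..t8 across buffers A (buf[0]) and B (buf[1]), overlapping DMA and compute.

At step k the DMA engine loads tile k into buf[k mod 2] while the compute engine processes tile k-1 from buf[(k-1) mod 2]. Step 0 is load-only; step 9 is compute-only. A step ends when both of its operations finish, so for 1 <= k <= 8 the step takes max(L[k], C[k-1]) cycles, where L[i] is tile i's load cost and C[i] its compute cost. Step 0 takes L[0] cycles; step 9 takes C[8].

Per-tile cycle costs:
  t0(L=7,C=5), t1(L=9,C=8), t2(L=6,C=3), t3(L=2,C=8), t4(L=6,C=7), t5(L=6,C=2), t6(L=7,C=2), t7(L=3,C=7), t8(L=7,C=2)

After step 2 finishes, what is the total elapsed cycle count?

step 0: L[0]=7 → dur=7, Σ=7 | A=load:t0 B=idle [load-only]
step 1: L[1]=9 C[0]=5 → dur=9, Σ=16 | A=compute:t0 B=load:t1 [load-bound]
step 2: L[2]=6 C[1]=8 → dur=8, Σ=24 | A=load:t2 B=compute:t1 [compute-bound]
step 3: L[3]=2 C[2]=3 → dur=3, Σ=27 | A=compute:t2 B=load:t3 [compute-bound]
step 4: L[4]=6 C[3]=8 → dur=8, Σ=35 | A=load:t4 B=compute:t3 [compute-bound]
step 5: L[5]=6 C[4]=7 → dur=7, Σ=42 | A=compute:t4 B=load:t5 [compute-bound]
step 6: L[6]=7 C[5]=2 → dur=7, Σ=49 | A=load:t6 B=compute:t5 [load-bound]
step 7: L[7]=3 C[6]=2 → dur=3, Σ=52 | A=compute:t6 B=load:t7 [load-bound]
step 8: L[8]=7 C[7]=7 → dur=7, Σ=59 | A=load:t8 B=compute:t7 [tied]
step 9: C[8]=2 → dur=2, Σ=61 | A=compute:t8 B=idle [compute-only]

end_cycle[2] = 24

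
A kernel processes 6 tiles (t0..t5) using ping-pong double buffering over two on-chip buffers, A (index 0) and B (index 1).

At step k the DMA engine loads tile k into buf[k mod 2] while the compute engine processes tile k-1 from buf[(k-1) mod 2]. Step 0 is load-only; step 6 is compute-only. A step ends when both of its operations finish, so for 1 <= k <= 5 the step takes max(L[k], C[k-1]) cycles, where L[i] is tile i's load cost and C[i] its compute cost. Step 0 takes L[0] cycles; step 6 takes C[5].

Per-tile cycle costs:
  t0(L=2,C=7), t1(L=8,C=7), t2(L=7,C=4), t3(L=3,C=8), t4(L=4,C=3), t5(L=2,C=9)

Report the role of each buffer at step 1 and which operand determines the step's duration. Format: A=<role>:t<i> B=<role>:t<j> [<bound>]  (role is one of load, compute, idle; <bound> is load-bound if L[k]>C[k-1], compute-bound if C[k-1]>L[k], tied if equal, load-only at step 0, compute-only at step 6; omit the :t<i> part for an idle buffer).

step 1: A=compute:t0 B=load:t1 [load-bound]

  0. 2=2c; end=2; A:t0 B:-
  1. max(8,7)=8c; end=10; A:t0 B:t1
  2. max(7,7)=7c; end=17; A:t2 B:t1
  3. max(3,4)=4c; end=21; A:t2 B:t3
  4. max(4,8)=8c; end=29; A:t4 B:t3
  5. max(2,3)=3c; end=32; A:t4 B:t5
  6. 9=9c; end=41; A:t4 B:t5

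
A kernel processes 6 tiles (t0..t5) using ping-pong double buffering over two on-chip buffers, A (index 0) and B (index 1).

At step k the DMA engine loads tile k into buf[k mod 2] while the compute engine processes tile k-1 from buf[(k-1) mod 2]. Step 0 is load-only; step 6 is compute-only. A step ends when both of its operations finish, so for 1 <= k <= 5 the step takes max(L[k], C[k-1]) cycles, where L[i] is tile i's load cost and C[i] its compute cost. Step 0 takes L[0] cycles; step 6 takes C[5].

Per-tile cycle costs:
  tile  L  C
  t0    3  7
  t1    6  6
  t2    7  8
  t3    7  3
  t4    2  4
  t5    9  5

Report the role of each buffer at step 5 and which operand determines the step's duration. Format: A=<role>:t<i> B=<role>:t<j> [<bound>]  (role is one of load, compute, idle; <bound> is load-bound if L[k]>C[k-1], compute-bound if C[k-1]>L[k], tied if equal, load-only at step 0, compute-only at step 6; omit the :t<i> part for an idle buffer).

step 5: A=compute:t4 B=load:t5 [load-bound]

k=0 load=t0/3c comp=- wait=3 total=3
k=1 load=t1/6c comp=t0/7c wait=7 total=10
k=2 load=t2/7c comp=t1/6c wait=7 total=17
k=3 load=t3/7c comp=t2/8c wait=8 total=25
k=4 load=t4/2c comp=t3/3c wait=3 total=28
k=5 load=t5/9c comp=t4/4c wait=9 total=37
k=6 load=- comp=t5/5c wait=5 total=42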